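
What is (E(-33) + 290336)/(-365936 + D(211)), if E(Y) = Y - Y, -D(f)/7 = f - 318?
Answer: -290336/365187 ≈ -0.79503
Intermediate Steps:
D(f) = 2226 - 7*f (D(f) = -7*(f - 318) = -7*(-318 + f) = 2226 - 7*f)
E(Y) = 0
(E(-33) + 290336)/(-365936 + D(211)) = (0 + 290336)/(-365936 + (2226 - 7*211)) = 290336/(-365936 + (2226 - 1477)) = 290336/(-365936 + 749) = 290336/(-365187) = 290336*(-1/365187) = -290336/365187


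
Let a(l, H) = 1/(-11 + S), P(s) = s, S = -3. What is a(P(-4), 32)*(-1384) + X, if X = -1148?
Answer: -7344/7 ≈ -1049.1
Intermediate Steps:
a(l, H) = -1/14 (a(l, H) = 1/(-11 - 3) = 1/(-14) = -1/14)
a(P(-4), 32)*(-1384) + X = -1/14*(-1384) - 1148 = 692/7 - 1148 = -7344/7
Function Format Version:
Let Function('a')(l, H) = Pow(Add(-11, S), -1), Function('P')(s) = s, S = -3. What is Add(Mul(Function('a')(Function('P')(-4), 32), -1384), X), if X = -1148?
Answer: Rational(-7344, 7) ≈ -1049.1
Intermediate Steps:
Function('a')(l, H) = Rational(-1, 14) (Function('a')(l, H) = Pow(Add(-11, -3), -1) = Pow(-14, -1) = Rational(-1, 14))
Add(Mul(Function('a')(Function('P')(-4), 32), -1384), X) = Add(Mul(Rational(-1, 14), -1384), -1148) = Add(Rational(692, 7), -1148) = Rational(-7344, 7)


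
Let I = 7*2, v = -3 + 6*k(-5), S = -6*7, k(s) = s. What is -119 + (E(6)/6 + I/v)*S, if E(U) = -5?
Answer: -728/11 ≈ -66.182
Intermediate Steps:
S = -42
v = -33 (v = -3 + 6*(-5) = -3 - 30 = -33)
I = 14
-119 + (E(6)/6 + I/v)*S = -119 + (-5/6 + 14/(-33))*(-42) = -119 + (-5*1/6 + 14*(-1/33))*(-42) = -119 + (-5/6 - 14/33)*(-42) = -119 - 83/66*(-42) = -119 + 581/11 = -728/11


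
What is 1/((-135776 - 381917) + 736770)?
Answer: 1/219077 ≈ 4.5646e-6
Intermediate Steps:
1/((-135776 - 381917) + 736770) = 1/(-517693 + 736770) = 1/219077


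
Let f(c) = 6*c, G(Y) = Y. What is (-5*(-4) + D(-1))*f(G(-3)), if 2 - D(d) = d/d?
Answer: -378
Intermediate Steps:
D(d) = 1 (D(d) = 2 - d/d = 2 - 1*1 = 2 - 1 = 1)
(-5*(-4) + D(-1))*f(G(-3)) = (-5*(-4) + 1)*(6*(-3)) = (20 + 1)*(-18) = 21*(-18) = -378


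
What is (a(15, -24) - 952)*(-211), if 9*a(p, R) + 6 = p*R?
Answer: 628358/3 ≈ 2.0945e+5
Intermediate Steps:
a(p, R) = -2/3 + R*p/9 (a(p, R) = -2/3 + (p*R)/9 = -2/3 + (R*p)/9 = -2/3 + R*p/9)
(a(15, -24) - 952)*(-211) = ((-2/3 + (1/9)*(-24)*15) - 952)*(-211) = ((-2/3 - 40) - 952)*(-211) = (-122/3 - 952)*(-211) = -2978/3*(-211) = 628358/3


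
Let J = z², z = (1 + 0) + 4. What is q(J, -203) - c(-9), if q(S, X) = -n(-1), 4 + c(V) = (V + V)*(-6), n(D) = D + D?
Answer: -102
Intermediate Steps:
n(D) = 2*D
z = 5 (z = 1 + 4 = 5)
c(V) = -4 - 12*V (c(V) = -4 + (V + V)*(-6) = -4 + (2*V)*(-6) = -4 - 12*V)
J = 25 (J = 5² = 25)
q(S, X) = 2 (q(S, X) = -2*(-1) = -1*(-2) = 2)
q(J, -203) - c(-9) = 2 - (-4 - 12*(-9)) = 2 - (-4 + 108) = 2 - 1*104 = 2 - 104 = -102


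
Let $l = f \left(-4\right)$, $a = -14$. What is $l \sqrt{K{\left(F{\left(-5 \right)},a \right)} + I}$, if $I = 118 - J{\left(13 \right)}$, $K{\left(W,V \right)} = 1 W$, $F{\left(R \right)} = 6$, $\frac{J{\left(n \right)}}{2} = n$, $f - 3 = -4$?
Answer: $28 \sqrt{2} \approx 39.598$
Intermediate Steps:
$f = -1$ ($f = 3 - 4 = -1$)
$J{\left(n \right)} = 2 n$
$K{\left(W,V \right)} = W$
$I = 92$ ($I = 118 - 2 \cdot 13 = 118 - 26 = 92$)
$l = 4$ ($l = \left(-1\right) \left(-4\right) = 4$)
$l \sqrt{K{\left(F{\left(-5 \right)},a \right)} + I} = 4 \sqrt{6 + 92} = 4 \sqrt{98} = 4 \cdot 7 \sqrt{2} = 28 \sqrt{2}$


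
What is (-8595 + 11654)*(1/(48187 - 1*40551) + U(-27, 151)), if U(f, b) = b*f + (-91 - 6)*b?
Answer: -19015869579/332 ≈ -5.7277e+7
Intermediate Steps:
U(f, b) = -97*b + b*f (U(f, b) = b*f - 97*b = -97*b + b*f)
(-8595 + 11654)*(1/(48187 - 1*40551) + U(-27, 151)) = (-8595 + 11654)*(1/(48187 - 1*40551) + 151*(-97 - 27)) = 3059*(1/(48187 - 40551) + 151*(-124)) = 3059*(1/7636 - 18724) = 3059*(-142976463/7636) = -19015869579/332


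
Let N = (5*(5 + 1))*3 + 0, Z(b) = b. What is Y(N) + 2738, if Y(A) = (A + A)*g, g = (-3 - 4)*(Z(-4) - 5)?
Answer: 14078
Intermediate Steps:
g = 63 (g = (-3 - 4)*(-4 - 5) = -7*(-9) = 63)
N = 90 (N = (5*6)*3 + 0 = 30*3 + 0 = 90 + 0 = 90)
Y(A) = 126*A (Y(A) = (A + A)*63 = (2*A)*63 = 126*A)
Y(N) + 2738 = 126*90 + 2738 = 11340 + 2738 = 14078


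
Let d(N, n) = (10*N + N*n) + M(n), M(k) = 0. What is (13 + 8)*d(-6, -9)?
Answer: -126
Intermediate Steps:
d(N, n) = 10*N + N*n (d(N, n) = (10*N + N*n) + 0 = 10*N + N*n)
(13 + 8)*d(-6, -9) = (13 + 8)*(-6*(10 - 9)) = 21*(-6*1) = 21*(-6) = -126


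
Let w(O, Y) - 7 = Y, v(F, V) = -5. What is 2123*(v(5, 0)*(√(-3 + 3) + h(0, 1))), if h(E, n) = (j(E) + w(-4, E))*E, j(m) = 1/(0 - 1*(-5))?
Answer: 0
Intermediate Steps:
w(O, Y) = 7 + Y
j(m) = ⅕ (j(m) = 1/(0 + 5) = 1/5 = ⅕)
h(E, n) = E*(36/5 + E) (h(E, n) = (⅕ + (7 + E))*E = (36/5 + E)*E = E*(36/5 + E))
2123*(v(5, 0)*(√(-3 + 3) + h(0, 1))) = 2123*(-5*(√(-3 + 3) + (⅕)*0*(36 + 5*0))) = 2123*(-5*(√0 + (⅕)*0*(36 + 0))) = 2123*(-5*(0 + (⅕)*0*36)) = 2123*(-5*(0 + 0)) = 2123*(-5*0) = 2123*0 = 0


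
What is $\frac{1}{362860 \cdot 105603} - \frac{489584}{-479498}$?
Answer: $\frac{9380210248587109}{9186967003950420} \approx 1.021$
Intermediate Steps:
$\frac{1}{362860 \cdot 105603} - \frac{489584}{-479498} = \frac{1}{362860} \cdot \frac{1}{105603} - - \frac{244792}{239749} = \frac{1}{38319104580} + \frac{244792}{239749} = \frac{9380210248587109}{9186967003950420}$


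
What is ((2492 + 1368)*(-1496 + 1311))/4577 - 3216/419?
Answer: -313927532/1917763 ≈ -163.69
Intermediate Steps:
((2492 + 1368)*(-1496 + 1311))/4577 - 3216/419 = (3860*(-185))*(1/4577) - 3216*1/419 = -714100*1/4577 - 3216/419 = -714100/4577 - 3216/419 = -313927532/1917763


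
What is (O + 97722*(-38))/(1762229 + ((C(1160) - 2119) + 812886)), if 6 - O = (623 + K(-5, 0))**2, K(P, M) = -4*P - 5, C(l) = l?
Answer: -2060237/1287078 ≈ -1.6007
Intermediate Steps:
K(P, M) = -5 - 4*P
O = -407038 (O = 6 - (623 + (-5 - 4*(-5)))**2 = 6 - (623 + (-5 + 20))**2 = 6 - (623 + 15)**2 = 6 - 1*638**2 = 6 - 1*407044 = 6 - 407044 = -407038)
(O + 97722*(-38))/(1762229 + ((C(1160) - 2119) + 812886)) = (-407038 + 97722*(-38))/(1762229 + ((1160 - 2119) + 812886)) = (-407038 - 3713436)/(1762229 + (-959 + 812886)) = -4120474/(1762229 + 811927) = -4120474/2574156 = -4120474*1/2574156 = -2060237/1287078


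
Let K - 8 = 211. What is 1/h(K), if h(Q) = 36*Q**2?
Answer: 1/1726596 ≈ 5.7917e-7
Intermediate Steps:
K = 219 (K = 8 + 211 = 219)
1/h(K) = 1/(36*219**2) = 1/(36*47961) = 1/1726596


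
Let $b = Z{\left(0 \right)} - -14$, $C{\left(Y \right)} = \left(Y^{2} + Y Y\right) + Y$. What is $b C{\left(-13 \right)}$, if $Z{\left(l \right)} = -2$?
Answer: $3900$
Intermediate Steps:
$C{\left(Y \right)} = Y + 2 Y^{2}$ ($C{\left(Y \right)} = \left(Y^{2} + Y^{2}\right) + Y = 2 Y^{2} + Y = Y + 2 Y^{2}$)
$b = 12$ ($b = -2 - -14 = -2 + 14 = 12$)
$b C{\left(-13 \right)} = 12 \left(- 13 \left(1 + 2 \left(-13\right)\right)\right) = 12 \left(- 13 \left(1 - 26\right)\right) = 12 \left(\left(-13\right) \left(-25\right)\right) = 12 \cdot 325 = 3900$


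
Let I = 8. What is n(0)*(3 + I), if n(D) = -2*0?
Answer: 0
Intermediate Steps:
n(D) = 0
n(0)*(3 + I) = 0*(3 + 8) = 0*11 = 0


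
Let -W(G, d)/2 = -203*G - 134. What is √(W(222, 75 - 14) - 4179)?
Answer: √86221 ≈ 293.63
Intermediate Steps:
W(G, d) = 268 + 406*G (W(G, d) = -2*(-203*G - 134) = -2*(-134 - 203*G) = 268 + 406*G)
√(W(222, 75 - 14) - 4179) = √((268 + 406*222) - 4179) = √((268 + 90132) - 4179) = √(90400 - 4179) = √86221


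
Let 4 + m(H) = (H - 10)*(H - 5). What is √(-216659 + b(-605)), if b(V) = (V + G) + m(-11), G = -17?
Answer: I*√216949 ≈ 465.78*I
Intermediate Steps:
m(H) = -4 + (-10 + H)*(-5 + H) (m(H) = -4 + (H - 10)*(H - 5) = -4 + (-10 + H)*(-5 + H))
b(V) = 315 + V (b(V) = (V - 17) + (46 + (-11)² - 15*(-11)) = (-17 + V) + (46 + 121 + 165) = (-17 + V) + 332 = 315 + V)
√(-216659 + b(-605)) = √(-216659 + (315 - 605)) = √(-216659 - 290) = √(-216949) = I*√216949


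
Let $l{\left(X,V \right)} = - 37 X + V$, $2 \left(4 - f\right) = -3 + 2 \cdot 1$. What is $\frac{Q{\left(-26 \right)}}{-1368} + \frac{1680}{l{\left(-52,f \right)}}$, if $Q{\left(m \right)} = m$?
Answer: $\frac{17657}{19836} \approx 0.89015$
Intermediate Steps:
$f = \frac{9}{2}$ ($f = 4 - \frac{-3 + 2 \cdot 1}{2} = 4 - \frac{-3 + 2}{2} = 4 - - \frac{1}{2} = 4 + \frac{1}{2} = \frac{9}{2} \approx 4.5$)
$l{\left(X,V \right)} = V - 37 X$
$\frac{Q{\left(-26 \right)}}{-1368} + \frac{1680}{l{\left(-52,f \right)}} = - \frac{26}{-1368} + \frac{1680}{\frac{9}{2} - -1924} = \left(-26\right) \left(- \frac{1}{1368}\right) + \frac{1680}{\frac{9}{2} + 1924} = \frac{13}{684} + \frac{1680}{\frac{3857}{2}} = \frac{13}{684} + 1680 \cdot \frac{2}{3857} = \frac{13}{684} + \frac{480}{551} = \frac{17657}{19836}$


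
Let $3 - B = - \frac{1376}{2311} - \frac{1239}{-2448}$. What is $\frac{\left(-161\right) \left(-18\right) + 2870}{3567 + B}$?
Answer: $\frac{10877155968}{6732388693} \approx 1.6156$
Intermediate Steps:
$B = \frac{5825701}{1885776}$ ($B = 3 - \left(- \frac{1376}{2311} - \frac{1239}{-2448}\right) = 3 - \left(\left(-1376\right) \frac{1}{2311} - - \frac{413}{816}\right) = 3 - \left(- \frac{1376}{2311} + \frac{413}{816}\right) = 3 - - \frac{168373}{1885776} = 3 + \frac{168373}{1885776} = \frac{5825701}{1885776} \approx 3.0893$)
$\frac{\left(-161\right) \left(-18\right) + 2870}{3567 + B} = \frac{\left(-161\right) \left(-18\right) + 2870}{3567 + \frac{5825701}{1885776}} = \frac{2898 + 2870}{\frac{6732388693}{1885776}} = 5768 \cdot \frac{1885776}{6732388693} = \frac{10877155968}{6732388693}$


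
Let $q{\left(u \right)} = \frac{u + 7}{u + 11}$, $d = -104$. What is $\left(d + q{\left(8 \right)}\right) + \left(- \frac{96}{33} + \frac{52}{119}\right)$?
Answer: $- \frac{2628433}{24871} \approx -105.68$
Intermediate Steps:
$q{\left(u \right)} = \frac{7 + u}{11 + u}$
$\left(d + q{\left(8 \right)}\right) + \left(- \frac{96}{33} + \frac{52}{119}\right) = \left(-104 + \frac{7 + 8}{11 + 8}\right) + \left(- \frac{96}{33} + \frac{52}{119}\right) = \left(-104 + \frac{1}{19} \cdot 15\right) + \left(\left(-96\right) \frac{1}{33} + 52 \cdot \frac{1}{119}\right) = \left(-104 + \frac{1}{19} \cdot 15\right) + \left(- \frac{32}{11} + \frac{52}{119}\right) = \left(-104 + \frac{15}{19}\right) - \frac{3236}{1309} = - \frac{1961}{19} - \frac{3236}{1309} = - \frac{2628433}{24871}$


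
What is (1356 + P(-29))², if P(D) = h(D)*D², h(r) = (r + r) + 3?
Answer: 2015920201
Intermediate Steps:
h(r) = 3 + 2*r (h(r) = 2*r + 3 = 3 + 2*r)
P(D) = D²*(3 + 2*D) (P(D) = (3 + 2*D)*D² = D²*(3 + 2*D))
(1356 + P(-29))² = (1356 + (-29)²*(3 + 2*(-29)))² = (1356 + 841*(3 - 58))² = (1356 + 841*(-55))² = (1356 - 46255)² = (-44899)² = 2015920201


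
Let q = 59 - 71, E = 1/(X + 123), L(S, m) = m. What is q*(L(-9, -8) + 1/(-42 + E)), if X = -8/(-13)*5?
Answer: 6626868/68825 ≈ 96.286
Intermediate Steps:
X = 40/13 (X = -8*(-1/13)*5 = (8/13)*5 = 40/13 ≈ 3.0769)
E = 13/1639 (E = 1/(40/13 + 123) = 1/(1639/13) = 13/1639 ≈ 0.0079317)
q = -12
q*(L(-9, -8) + 1/(-42 + E)) = -12*(-8 + 1/(-42 + 13/1639)) = -12*(-8 + 1/(-68825/1639)) = -12*(-8 - 1639/68825) = -12*(-552239/68825) = 6626868/68825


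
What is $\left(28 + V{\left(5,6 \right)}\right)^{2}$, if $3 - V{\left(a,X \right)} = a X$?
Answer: $1$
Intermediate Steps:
$V{\left(a,X \right)} = 3 - X a$ ($V{\left(a,X \right)} = 3 - a X = 3 - X a$)
$\left(28 + V{\left(5,6 \right)}\right)^{2} = \left(28 + \left(3 - 6 \cdot 5\right)\right)^{2} = \left(28 + \left(3 - 30\right)\right)^{2} = \left(28 - 27\right)^{2} = 1^{2} = 1$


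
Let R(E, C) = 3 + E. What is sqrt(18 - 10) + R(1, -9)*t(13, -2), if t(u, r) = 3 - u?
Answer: -40 + 2*sqrt(2) ≈ -37.172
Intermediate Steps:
sqrt(18 - 10) + R(1, -9)*t(13, -2) = sqrt(18 - 10) + (3 + 1)*(3 - 1*13) = sqrt(8) + 4*(3 - 13) = 2*sqrt(2) + 4*(-10) = 2*sqrt(2) - 40 = -40 + 2*sqrt(2)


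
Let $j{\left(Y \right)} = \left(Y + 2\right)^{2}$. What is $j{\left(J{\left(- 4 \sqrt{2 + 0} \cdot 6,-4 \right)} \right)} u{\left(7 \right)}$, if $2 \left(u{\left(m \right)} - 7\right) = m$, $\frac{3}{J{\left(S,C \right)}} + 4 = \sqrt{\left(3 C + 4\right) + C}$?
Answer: $\frac{21 \left(- 23 i + 40 \sqrt{3}\right)}{8 \left(i + 4 \sqrt{3}\right)} \approx 24.482 - 12.248 i$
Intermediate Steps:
$J{\left(S,C \right)} = \frac{3}{-4 + \sqrt{4 + 4 C}}$ ($J{\left(S,C \right)} = \frac{3}{-4 + \sqrt{\left(3 C + 4\right) + C}} = \frac{3}{-4 + \sqrt{\left(4 + 3 C\right) + C}} = \frac{3}{-4 + \sqrt{4 + 4 C}}$)
$u{\left(m \right)} = 7 + \frac{m}{2}$
$j{\left(Y \right)} = \left(2 + Y\right)^{2}$
$j{\left(J{\left(- 4 \sqrt{2 + 0} \cdot 6,-4 \right)} \right)} u{\left(7 \right)} = \left(2 + \frac{3}{2 \left(-2 + \sqrt{1 - 4}\right)}\right)^{2} \left(7 + \frac{1}{2} \cdot 7\right) = \left(2 + \frac{3}{2 \left(-2 + \sqrt{-3}\right)}\right)^{2} \left(7 + \frac{7}{2}\right) = \left(2 + \frac{3}{2 \left(-2 + i \sqrt{3}\right)}\right)^{2} \cdot \frac{21}{2} = \frac{21 \left(2 + \frac{3}{2 \left(-2 + i \sqrt{3}\right)}\right)^{2}}{2}$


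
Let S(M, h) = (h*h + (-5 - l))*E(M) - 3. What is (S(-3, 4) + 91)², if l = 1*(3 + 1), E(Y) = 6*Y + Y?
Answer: 3481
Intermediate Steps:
E(Y) = 7*Y
l = 4 (l = 1*4 = 4)
S(M, h) = -3 + 7*M*(-9 + h²) (S(M, h) = (h*h + (-5 - 1*4))*(7*M) - 3 = (h² + (-5 - 4))*(7*M) - 3 = (h² - 9)*(7*M) - 3 = (-9 + h²)*(7*M) - 3 = 7*M*(-9 + h²) - 3 = -3 + 7*M*(-9 + h²))
(S(-3, 4) + 91)² = ((-3 - 63*(-3) + 7*(-3)*4²) + 91)² = ((-3 + 189 + 7*(-3)*16) + 91)² = ((-3 + 189 - 336) + 91)² = (-150 + 91)² = (-59)² = 3481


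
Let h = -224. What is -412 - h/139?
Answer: -57044/139 ≈ -410.39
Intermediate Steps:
-412 - h/139 = -412 - (-224)/139 = -412 - 1*(-224/139) = -412 + 224/139 = -57044/139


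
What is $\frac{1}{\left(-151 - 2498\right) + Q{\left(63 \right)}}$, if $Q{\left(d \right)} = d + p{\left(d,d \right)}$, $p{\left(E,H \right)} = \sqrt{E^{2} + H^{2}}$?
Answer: $- \frac{431}{1113243} - \frac{7 \sqrt{2}}{742162} \approx -0.0004005$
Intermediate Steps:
$Q{\left(d \right)} = d + \sqrt{2} \sqrt{d^{2}}$ ($Q{\left(d \right)} = d + \sqrt{d^{2} + d^{2}} = d + \sqrt{2 d^{2}} = d + \sqrt{2} \sqrt{d^{2}}$)
$\frac{1}{\left(-151 - 2498\right) + Q{\left(63 \right)}} = \frac{1}{\left(-151 - 2498\right) + \left(63 + \sqrt{2} \sqrt{63^{2}}\right)} = \frac{1}{-2649 + \left(63 + \sqrt{2} \sqrt{3969}\right)} = \frac{1}{-2649 + \left(63 + \sqrt{2} \cdot 63\right)} = \frac{1}{-2649 + \left(63 + 63 \sqrt{2}\right)} = \frac{1}{-2586 + 63 \sqrt{2}}$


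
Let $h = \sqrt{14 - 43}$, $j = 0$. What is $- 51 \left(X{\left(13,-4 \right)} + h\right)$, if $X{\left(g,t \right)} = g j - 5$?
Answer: $255 - 51 i \sqrt{29} \approx 255.0 - 274.64 i$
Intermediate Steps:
$h = i \sqrt{29}$ ($h = \sqrt{-29} = i \sqrt{29} \approx 5.3852 i$)
$X{\left(g,t \right)} = -5$ ($X{\left(g,t \right)} = g 0 - 5 = 0 - 5 = -5$)
$- 51 \left(X{\left(13,-4 \right)} + h\right) = - 51 \left(-5 + i \sqrt{29}\right) = 255 - 51 i \sqrt{29}$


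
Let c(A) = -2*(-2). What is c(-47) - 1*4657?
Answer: -4653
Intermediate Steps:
c(A) = 4
c(-47) - 1*4657 = 4 - 1*4657 = 4 - 4657 = -4653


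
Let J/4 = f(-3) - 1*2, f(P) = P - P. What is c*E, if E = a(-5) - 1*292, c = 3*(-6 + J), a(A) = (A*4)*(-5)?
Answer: 8064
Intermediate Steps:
f(P) = 0
J = -8 (J = 4*(0 - 1*2) = 4*(0 - 2) = 4*(-2) = -8)
a(A) = -20*A (a(A) = (4*A)*(-5) = -20*A)
c = -42 (c = 3*(-6 - 8) = 3*(-14) = -42)
E = -192 (E = -20*(-5) - 1*292 = 100 - 292 = -192)
c*E = -42*(-192) = 8064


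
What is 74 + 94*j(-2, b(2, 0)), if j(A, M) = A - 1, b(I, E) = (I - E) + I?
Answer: -208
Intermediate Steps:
b(I, E) = -E + 2*I
j(A, M) = -1 + A
74 + 94*j(-2, b(2, 0)) = 74 + 94*(-1 - 2) = 74 + 94*(-3) = 74 - 282 = -208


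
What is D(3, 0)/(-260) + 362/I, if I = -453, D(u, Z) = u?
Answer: -95479/117780 ≈ -0.81066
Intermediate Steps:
D(3, 0)/(-260) + 362/I = 3/(-260) + 362/(-453) = 3*(-1/260) + 362*(-1/453) = -3/260 - 362/453 = -95479/117780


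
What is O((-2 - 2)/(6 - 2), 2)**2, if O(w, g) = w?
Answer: 1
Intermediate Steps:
O((-2 - 2)/(6 - 2), 2)**2 = ((-2 - 2)/(6 - 2))**2 = (-4/4)**2 = (-4*1/4)**2 = (-1)**2 = 1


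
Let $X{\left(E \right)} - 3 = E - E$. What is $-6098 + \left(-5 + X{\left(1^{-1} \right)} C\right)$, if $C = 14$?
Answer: $-6061$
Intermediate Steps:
$X{\left(E \right)} = 3$ ($X{\left(E \right)} = 3 + \left(E - E\right) = 3 + 0 = 3$)
$-6098 + \left(-5 + X{\left(1^{-1} \right)} C\right) = -6098 + \left(-5 + 3 \cdot 14\right) = -6098 + \left(-5 + 42\right) = -6098 + 37 = -6061$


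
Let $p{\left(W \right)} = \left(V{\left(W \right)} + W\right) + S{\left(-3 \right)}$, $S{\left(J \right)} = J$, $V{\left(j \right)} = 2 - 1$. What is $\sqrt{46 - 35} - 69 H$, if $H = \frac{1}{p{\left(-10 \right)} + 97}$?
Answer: $- \frac{69}{85} + \sqrt{11} \approx 2.5049$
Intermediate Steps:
$V{\left(j \right)} = 1$ ($V{\left(j \right)} = 2 - 1 = 1$)
$p{\left(W \right)} = -2 + W$ ($p{\left(W \right)} = \left(1 + W\right) - 3 = -2 + W$)
$H = \frac{1}{85}$ ($H = \frac{1}{\left(-2 - 10\right) + 97} = \frac{1}{-12 + 97} = \frac{1}{85} \approx 0.011765$)
$\sqrt{46 - 35} - 69 H = \sqrt{46 - 35} - \frac{69}{85} = \sqrt{11} - \frac{69}{85} = - \frac{69}{85} + \sqrt{11}$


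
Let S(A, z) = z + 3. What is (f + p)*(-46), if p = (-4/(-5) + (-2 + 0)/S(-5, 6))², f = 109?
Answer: -10184446/2025 ≈ -5029.4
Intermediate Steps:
S(A, z) = 3 + z
p = 676/2025 (p = (-4/(-5) + (-2 + 0)/(3 + 6))² = (-4*(-⅕) - 2/9)² = (⅘ - 2*⅑)² = (⅘ - 2/9)² = (26/45)² = 676/2025 ≈ 0.33383)
(f + p)*(-46) = (109 + 676/2025)*(-46) = (221401/2025)*(-46) = -10184446/2025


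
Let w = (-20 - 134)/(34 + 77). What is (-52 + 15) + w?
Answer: -4261/111 ≈ -38.387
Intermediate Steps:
w = -154/111 ≈ -1.3874
(-52 + 15) + w = (-52 + 15) - 154/111 = -37 - 154/111 = -4261/111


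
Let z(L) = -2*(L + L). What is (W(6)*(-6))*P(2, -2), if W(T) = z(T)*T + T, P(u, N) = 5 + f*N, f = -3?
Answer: 9108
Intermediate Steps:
P(u, N) = 5 - 3*N
z(L) = -4*L
W(T) = T - 4*T² (W(T) = (-4*T)*T + T = -4*T² + T = T - 4*T²)
(W(6)*(-6))*P(2, -2) = ((6*(1 - 4*6))*(-6))*(5 - 3*(-2)) = ((6*(1 - 24))*(-6))*(5 + 6) = ((6*(-23))*(-6))*11 = -138*(-6)*11 = 828*11 = 9108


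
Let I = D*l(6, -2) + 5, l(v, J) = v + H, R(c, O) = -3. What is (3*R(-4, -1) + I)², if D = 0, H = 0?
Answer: 16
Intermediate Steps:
l(v, J) = v (l(v, J) = v + 0 = v)
I = 5 (I = 0*6 + 5 = 0 + 5 = 5)
(3*R(-4, -1) + I)² = (3*(-3) + 5)² = (-9 + 5)² = (-4)² = 16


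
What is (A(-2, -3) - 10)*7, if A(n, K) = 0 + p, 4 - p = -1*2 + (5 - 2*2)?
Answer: -35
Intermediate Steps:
p = 5 (p = 4 - (-1*2 + (5 - 2*2)) = 4 - (-2 + (5 - 4)) = 4 - (-2 + 1) = 4 - 1*(-1) = 4 + 1 = 5)
A(n, K) = 5 (A(n, K) = 0 + 5 = 5)
(A(-2, -3) - 10)*7 = (5 - 10)*7 = -5*7 = -35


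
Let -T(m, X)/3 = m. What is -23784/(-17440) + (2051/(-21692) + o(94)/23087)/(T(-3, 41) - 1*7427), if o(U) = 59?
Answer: 2761167766851819/2024652201163240 ≈ 1.3638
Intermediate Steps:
T(m, X) = -3*m
-23784/(-17440) + (2051/(-21692) + o(94)/23087)/(T(-3, 41) - 1*7427) = -23784/(-17440) + (2051/(-21692) + 59/23087)/(-3*(-3) - 1*7427) = -23784*(-1/17440) + (2051*(-1/21692) + 59*(1/23087))/(9 - 7427) = 2973/2180 + (-2051/21692 + 59/23087)/(-7418) = 2973/2180 - 46071609/500803204*(-1/7418) = 2973/2180 + 46071609/3714958167272 = 2761167766851819/2024652201163240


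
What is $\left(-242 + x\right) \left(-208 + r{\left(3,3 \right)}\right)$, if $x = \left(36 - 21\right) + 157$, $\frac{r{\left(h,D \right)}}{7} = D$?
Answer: $13090$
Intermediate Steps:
$r{\left(h,D \right)} = 7 D$
$x = 172$ ($x = 15 + 157 = 172$)
$\left(-242 + x\right) \left(-208 + r{\left(3,3 \right)}\right) = \left(-242 + 172\right) \left(-208 + 7 \cdot 3\right) = - 70 \left(-208 + 21\right) = \left(-70\right) \left(-187\right) = 13090$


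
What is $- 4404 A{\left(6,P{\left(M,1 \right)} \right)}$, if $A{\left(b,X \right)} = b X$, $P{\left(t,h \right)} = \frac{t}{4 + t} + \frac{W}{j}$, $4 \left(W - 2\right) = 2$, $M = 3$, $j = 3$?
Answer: $- \frac{233412}{7} \approx -33345.0$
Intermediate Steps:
$W = \frac{5}{2}$ ($W = 2 + \frac{1}{4} \cdot 2 = 2 + \frac{1}{2} = \frac{5}{2} \approx 2.5$)
$P{\left(t,h \right)} = \frac{5}{6} + \frac{t}{4 + t}$ ($P{\left(t,h \right)} = \frac{t}{4 + t} + \frac{5}{2 \cdot 3} = \frac{t}{4 + t} + \frac{5}{2} \cdot \frac{1}{3} = \frac{t}{4 + t} + \frac{5}{6} = \frac{5}{6} + \frac{t}{4 + t}$)
$A{\left(b,X \right)} = X b$
$- 4404 A{\left(6,P{\left(M,1 \right)} \right)} = - 4404 \frac{20 + 11 \cdot 3}{6 \left(4 + 3\right)} 6 = - 4404 \frac{20 + 33}{6 \cdot 7} \cdot 6 = - 4404 \cdot \frac{1}{6} \cdot \frac{1}{7} \cdot 53 \cdot 6 = - 4404 \cdot \frac{53}{42} \cdot 6 = \left(-4404\right) \frac{53}{7} = - \frac{233412}{7}$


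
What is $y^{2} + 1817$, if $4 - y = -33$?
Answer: $3186$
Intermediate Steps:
$y = 37$ ($y = 4 - -33 = 4 + 33 = 37$)
$y^{2} + 1817 = 37^{2} + 1817 = 1369 + 1817 = 3186$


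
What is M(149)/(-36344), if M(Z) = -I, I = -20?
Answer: -5/9086 ≈ -0.00055030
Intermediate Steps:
M(Z) = 20 (M(Z) = -1*(-20) = 20)
M(149)/(-36344) = 20/(-36344) = 20*(-1/36344) = -5/9086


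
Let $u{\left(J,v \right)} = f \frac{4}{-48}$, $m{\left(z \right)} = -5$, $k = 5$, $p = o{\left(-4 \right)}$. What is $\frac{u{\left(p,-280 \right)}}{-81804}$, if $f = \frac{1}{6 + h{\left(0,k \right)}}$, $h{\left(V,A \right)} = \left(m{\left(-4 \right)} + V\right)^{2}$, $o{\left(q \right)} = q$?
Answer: $\frac{1}{30431088} \approx 3.2861 \cdot 10^{-8}$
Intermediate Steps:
$p = -4$
$h{\left(V,A \right)} = \left(-5 + V\right)^{2}$
$f = \frac{1}{31}$ ($f = \frac{1}{6 + \left(-5 + 0\right)^{2}} = \frac{1}{6 + \left(-5\right)^{2}} = \frac{1}{6 + 25} = \frac{1}{31} \approx 0.032258$)
$u{\left(J,v \right)} = - \frac{1}{372}$ ($u{\left(J,v \right)} = \frac{4 \frac{1}{-48}}{31} = \frac{4 \left(- \frac{1}{48}\right)}{31} = \frac{1}{31} \left(- \frac{1}{12}\right) = - \frac{1}{372}$)
$\frac{u{\left(p,-280 \right)}}{-81804} = - \frac{1}{372 \left(-81804\right)} = \left(- \frac{1}{372}\right) \left(- \frac{1}{81804}\right) = \frac{1}{30431088}$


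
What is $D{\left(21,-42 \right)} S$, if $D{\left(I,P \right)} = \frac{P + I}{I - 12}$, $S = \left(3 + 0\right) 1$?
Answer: $-7$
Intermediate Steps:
$S = 3$ ($S = 3 \cdot 1 = 3$)
$D{\left(I,P \right)} = \frac{I + P}{-12 + I}$
$D{\left(21,-42 \right)} S = \frac{21 - 42}{-12 + 21} \cdot 3 = \frac{1}{9} \left(-21\right) 3 = \left(- \frac{7}{3}\right) 3 = -7$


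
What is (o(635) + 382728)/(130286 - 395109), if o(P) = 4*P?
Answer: -29636/20371 ≈ -1.4548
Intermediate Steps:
(o(635) + 382728)/(130286 - 395109) = (4*635 + 382728)/(130286 - 395109) = (2540 + 382728)/(-264823) = 385268*(-1/264823) = -29636/20371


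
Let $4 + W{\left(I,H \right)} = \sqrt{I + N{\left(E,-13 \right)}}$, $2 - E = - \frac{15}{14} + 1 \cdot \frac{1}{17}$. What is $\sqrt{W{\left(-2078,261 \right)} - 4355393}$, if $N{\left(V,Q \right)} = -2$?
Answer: $\sqrt{-4355397 + 4 i \sqrt{130}} \approx 0.01 + 2087.0 i$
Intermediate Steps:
$E = \frac{717}{238}$ ($E = 2 - \left(- \frac{15}{14} + 1 \cdot \frac{1}{17}\right) = 2 - \left(\left(-15\right) \frac{1}{14} + 1 \cdot \frac{1}{17}\right) = 2 - \left(- \frac{15}{14} + \frac{1}{17}\right) = 2 - - \frac{241}{238} = 2 + \frac{241}{238} = \frac{717}{238} \approx 3.0126$)
$W{\left(I,H \right)} = -4 + \sqrt{-2 + I}$ ($W{\left(I,H \right)} = -4 + \sqrt{I - 2} = -4 + \sqrt{-2 + I}$)
$\sqrt{W{\left(-2078,261 \right)} - 4355393} = \sqrt{\left(-4 + \sqrt{-2 - 2078}\right) - 4355393} = \sqrt{\left(-4 + \sqrt{-2080}\right) - 4355393} = \sqrt{\left(-4 + 4 i \sqrt{130}\right) - 4355393} = \sqrt{-4355397 + 4 i \sqrt{130}}$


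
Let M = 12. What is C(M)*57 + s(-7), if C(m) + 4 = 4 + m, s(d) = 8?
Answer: 692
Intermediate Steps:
C(m) = m (C(m) = -4 + (4 + m) = m)
C(M)*57 + s(-7) = 12*57 + 8 = 684 + 8 = 692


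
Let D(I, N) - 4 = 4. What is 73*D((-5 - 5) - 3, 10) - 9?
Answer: 575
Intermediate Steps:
D(I, N) = 8 (D(I, N) = 4 + 4 = 8)
73*D((-5 - 5) - 3, 10) - 9 = 73*8 - 9 = 584 - 9 = 575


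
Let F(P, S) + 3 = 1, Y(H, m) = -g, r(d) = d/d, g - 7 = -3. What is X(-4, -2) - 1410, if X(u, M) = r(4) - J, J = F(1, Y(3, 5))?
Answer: -1407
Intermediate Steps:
g = 4 (g = 7 - 3 = 4)
r(d) = 1
Y(H, m) = -4 (Y(H, m) = -1*4 = -4)
F(P, S) = -2 (F(P, S) = -3 + 1 = -2)
J = -2
X(u, M) = 3 (X(u, M) = 1 - 1*(-2) = 1 + 2 = 3)
X(-4, -2) - 1410 = 3 - 1410 = -1407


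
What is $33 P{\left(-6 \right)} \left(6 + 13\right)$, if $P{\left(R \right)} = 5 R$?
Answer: $-18810$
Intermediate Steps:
$33 P{\left(-6 \right)} \left(6 + 13\right) = 33 \cdot 5 \left(-6\right) \left(6 + 13\right) = 33 \left(-30\right) 19 = \left(-990\right) 19 = -18810$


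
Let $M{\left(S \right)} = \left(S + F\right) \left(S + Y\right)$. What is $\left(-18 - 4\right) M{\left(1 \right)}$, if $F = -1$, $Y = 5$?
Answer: $0$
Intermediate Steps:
$M{\left(S \right)} = \left(-1 + S\right) \left(5 + S\right)$ ($M{\left(S \right)} = \left(S - 1\right) \left(S + 5\right) = \left(-1 + S\right) \left(5 + S\right)$)
$\left(-18 - 4\right) M{\left(1 \right)} = \left(-18 - 4\right) \left(-5 + 1^{2} + 4 \cdot 1\right) = - 22 \left(-5 + 1 + 4\right) = \left(-22\right) 0 = 0$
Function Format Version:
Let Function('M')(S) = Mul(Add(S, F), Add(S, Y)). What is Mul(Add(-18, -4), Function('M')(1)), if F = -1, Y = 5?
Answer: 0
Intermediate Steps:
Function('M')(S) = Mul(Add(-1, S), Add(5, S)) (Function('M')(S) = Mul(Add(S, -1), Add(S, 5)) = Mul(Add(-1, S), Add(5, S)))
Mul(Add(-18, -4), Function('M')(1)) = Mul(Add(-18, -4), Add(-5, Pow(1, 2), Mul(4, 1))) = Mul(-22, Add(-5, 1, 4)) = Mul(-22, 0) = 0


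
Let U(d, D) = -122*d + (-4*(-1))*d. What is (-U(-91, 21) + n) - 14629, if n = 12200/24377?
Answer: -618359159/24377 ≈ -25367.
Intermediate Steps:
U(d, D) = -118*d (U(d, D) = -122*d + 4*d = -118*d)
n = 12200/24377 (n = 12200*(1/24377) = 12200/24377 ≈ 0.50047)
(-U(-91, 21) + n) - 14629 = (-(-118)*(-91) + 12200/24377) - 14629 = (-1*10738 + 12200/24377) - 14629 = (-10738 + 12200/24377) - 14629 = -261748026/24377 - 14629 = -618359159/24377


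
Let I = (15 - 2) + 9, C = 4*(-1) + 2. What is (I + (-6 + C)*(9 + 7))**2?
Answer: 11236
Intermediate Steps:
C = -2 (C = -4 + 2 = -2)
I = 22 (I = 13 + 9 = 22)
(I + (-6 + C)*(9 + 7))**2 = (22 + (-6 - 2)*(9 + 7))**2 = (22 - 8*16)**2 = (22 - 128)**2 = (-106)**2 = 11236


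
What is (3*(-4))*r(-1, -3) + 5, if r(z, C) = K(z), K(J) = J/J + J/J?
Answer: -19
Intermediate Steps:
K(J) = 2 (K(J) = 1 + 1 = 2)
r(z, C) = 2
(3*(-4))*r(-1, -3) + 5 = (3*(-4))*2 + 5 = -12*2 + 5 = -24 + 5 = -19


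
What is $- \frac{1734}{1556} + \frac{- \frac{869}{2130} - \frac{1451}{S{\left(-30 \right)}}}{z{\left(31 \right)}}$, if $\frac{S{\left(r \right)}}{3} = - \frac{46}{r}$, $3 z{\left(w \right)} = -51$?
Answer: $\frac{2829009244}{161985435} \approx 17.465$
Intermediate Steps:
$z{\left(w \right)} = -17$ ($z{\left(w \right)} = \frac{1}{3} \left(-51\right) = -17$)
$S{\left(r \right)} = - \frac{138}{r}$ ($S{\left(r \right)} = 3 \left(- \frac{46}{r}\right) = - \frac{138}{r}$)
$- \frac{1734}{1556} + \frac{- \frac{869}{2130} - \frac{1451}{S{\left(-30 \right)}}}{z{\left(31 \right)}} = - \frac{1734}{1556} + \frac{- \frac{869}{2130} - \frac{1451}{\left(-138\right) \frac{1}{-30}}}{-17} = \left(-1734\right) \frac{1}{1556} + \left(\left(-869\right) \frac{1}{2130} - \frac{1451}{\left(-138\right) \left(- \frac{1}{30}\right)}\right) \left(- \frac{1}{17}\right) = - \frac{867}{778} + \left(- \frac{869}{2130} - \frac{1451}{\frac{23}{5}}\right) \left(- \frac{1}{17}\right) = - \frac{867}{778} + \left(- \frac{869}{2130} - \frac{7255}{23}\right) \left(- \frac{1}{17}\right) = - \frac{867}{778} - - \frac{15473137}{832830} = - \frac{867}{778} + \frac{15473137}{832830} = \frac{2829009244}{161985435}$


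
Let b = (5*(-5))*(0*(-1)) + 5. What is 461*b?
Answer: 2305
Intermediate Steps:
b = 5 (b = -25*0 + 5 = 0 + 5 = 5)
461*b = 461*5 = 2305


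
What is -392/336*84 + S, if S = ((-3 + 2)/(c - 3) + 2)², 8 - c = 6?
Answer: -89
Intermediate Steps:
c = 2 (c = 8 - 1*6 = 8 - 6 = 2)
S = 9 (S = ((-3 + 2)/(2 - 3) + 2)² = (-1/(-1) + 2)² = (-1*(-1) + 2)² = (1 + 2)² = 3² = 9)
-392/336*84 + S = -392/336*84 + 9 = -392*1/336*84 + 9 = -7/6*84 + 9 = -98 + 9 = -89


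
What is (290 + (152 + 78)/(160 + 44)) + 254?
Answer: 55603/102 ≈ 545.13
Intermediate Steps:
(290 + (152 + 78)/(160 + 44)) + 254 = (290 + 230/204) + 254 = (290 + 230*(1/204)) + 254 = (290 + 115/102) + 254 = 29695/102 + 254 = 55603/102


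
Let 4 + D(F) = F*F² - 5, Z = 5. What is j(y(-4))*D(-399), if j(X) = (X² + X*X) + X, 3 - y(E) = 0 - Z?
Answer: -8638884288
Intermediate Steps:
y(E) = 8 (y(E) = 3 - (0 - 1*5) = 3 - (0 - 5) = 3 - 1*(-5) = 3 + 5 = 8)
D(F) = -9 + F³ (D(F) = -4 + (F*F² - 5) = -4 + (F³ - 5) = -4 + (-5 + F³) = -9 + F³)
j(X) = X + 2*X² (j(X) = (X² + X²) + X = 2*X² + X = X + 2*X²)
j(y(-4))*D(-399) = (8*(1 + 2*8))*(-9 + (-399)³) = (8*(1 + 16))*(-9 - 63521199) = (8*17)*(-63521208) = 136*(-63521208) = -8638884288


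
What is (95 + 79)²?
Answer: 30276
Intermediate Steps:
(95 + 79)² = 174² = 30276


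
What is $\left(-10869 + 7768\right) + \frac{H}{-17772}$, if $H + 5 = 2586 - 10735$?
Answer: $- \frac{9183803}{2962} \approx -3100.5$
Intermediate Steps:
$H = -8154$ ($H = -5 + \left(2586 - 10735\right) = -5 - 8149 = -8154$)
$\left(-10869 + 7768\right) + \frac{H}{-17772} = \left(-10869 + 7768\right) - \frac{8154}{-17772} = -3101 - - \frac{1359}{2962} = -3101 + \frac{1359}{2962} = - \frac{9183803}{2962}$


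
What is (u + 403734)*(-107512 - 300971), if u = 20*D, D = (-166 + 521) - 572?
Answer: -163145659302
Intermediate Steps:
D = -217 (D = 355 - 572 = -217)
u = -4340 (u = 20*(-217) = -4340)
(u + 403734)*(-107512 - 300971) = (-4340 + 403734)*(-107512 - 300971) = 399394*(-408483) = -163145659302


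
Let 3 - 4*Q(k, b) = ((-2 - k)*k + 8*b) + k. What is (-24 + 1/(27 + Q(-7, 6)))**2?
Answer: 6330256/11025 ≈ 574.17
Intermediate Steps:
Q(k, b) = 3/4 - 2*b - k/4 - k*(-2 - k)/4 (Q(k, b) = 3/4 - (((-2 - k)*k + 8*b) + k)/4 = 3/4 - ((k*(-2 - k) + 8*b) + k)/4 = 3/4 - ((8*b + k*(-2 - k)) + k)/4 = 3/4 - (k + 8*b + k*(-2 - k))/4 = 3/4 + (-2*b - k/4 - k*(-2 - k)/4) = 3/4 - 2*b - k/4 - k*(-2 - k)/4)
(-24 + 1/(27 + Q(-7, 6)))**2 = (-24 + 1/(27 + (3/4 - 2*6 + (1/4)*(-7) + (1/4)*(-7)**2)))**2 = (-24 + 1/(27 + (3/4 - 12 - 7/4 + (1/4)*49)))**2 = (-24 + 1/(27 + (3/4 - 12 - 7/4 + 49/4)))**2 = (-24 + 1/(27 - 3/4))**2 = (-24 + 1/(105/4))**2 = (-24 + 4/105)**2 = (-2516/105)**2 = 6330256/11025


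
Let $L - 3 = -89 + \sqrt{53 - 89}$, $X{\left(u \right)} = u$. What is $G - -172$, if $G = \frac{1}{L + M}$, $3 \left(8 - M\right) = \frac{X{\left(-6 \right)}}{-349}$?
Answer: $\frac{32055458222}{186382753} - \frac{365403 i}{372765506} \approx 171.99 - 0.00098025 i$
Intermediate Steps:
$L = -86 + 6 i$ ($L = 3 - \left(89 - \sqrt{53 - 89}\right) = 3 - \left(89 - \sqrt{-36}\right) = 3 - \left(89 - 6 i\right) = -86 + 6 i \approx -86.0 + 6.0 i$)
$M = \frac{2790}{349}$ ($M = 8 - \frac{\left(-6\right) \frac{1}{-349}}{3} = 8 - \frac{\left(-6\right) \left(- \frac{1}{349}\right)}{3} = 8 - \frac{2}{349} = \frac{2790}{349} \approx 7.9943$)
$G = \frac{121801 \left(- \frac{27224}{349} - 6 i\right)}{745531012}$ ($G = \frac{1}{\left(-86 + 6 i\right) + \frac{2790}{349}} = \frac{1}{- \frac{27224}{349} + 6 i} = \frac{121801 \left(- \frac{27224}{349} - 6 i\right)}{745531012} \approx -0.012744 - 0.00098025 i$)
$G - -172 = \left(- \frac{2375294}{186382753} - \frac{365403 i}{372765506}\right) - -172 = \left(- \frac{2375294}{186382753} - \frac{365403 i}{372765506}\right) + 172 = \frac{32055458222}{186382753} - \frac{365403 i}{372765506}$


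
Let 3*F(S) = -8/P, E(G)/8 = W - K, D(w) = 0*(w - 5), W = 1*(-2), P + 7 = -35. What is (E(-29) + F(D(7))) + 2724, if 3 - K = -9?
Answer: 164560/63 ≈ 2612.1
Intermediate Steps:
K = 12 (K = 3 - 1*(-9) = 3 + 9 = 12)
P = -42 (P = -7 - 35 = -42)
W = -2
D(w) = 0 (D(w) = 0*(-5 + w) = 0)
E(G) = -112 (E(G) = 8*(-2 - 1*12) = 8*(-2 - 12) = 8*(-14) = -112)
F(S) = 4/63 (F(S) = (-8/(-42))/3 = (-8*(-1/42))/3 = (⅓)*(4/21) = 4/63)
(E(-29) + F(D(7))) + 2724 = (-112 + 4/63) + 2724 = -7052/63 + 2724 = 164560/63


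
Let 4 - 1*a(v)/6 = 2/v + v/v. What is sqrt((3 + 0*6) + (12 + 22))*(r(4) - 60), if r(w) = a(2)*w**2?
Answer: 132*sqrt(37) ≈ 802.92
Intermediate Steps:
a(v) = 18 - 12/v (a(v) = 24 - 6*(2/v + v/v) = 24 - 6*(2/v + 1) = 24 - 6*(1 + 2/v) = 24 + (-6 - 12/v) = 18 - 12/v)
r(w) = 12*w**2 (r(w) = (18 - 12/2)*w**2 = (18 - 12*1/2)*w**2 = (18 - 6)*w**2 = 12*w**2)
sqrt((3 + 0*6) + (12 + 22))*(r(4) - 60) = sqrt((3 + 0*6) + (12 + 22))*(12*4**2 - 60) = sqrt((3 + 0) + 34)*(12*16 - 60) = sqrt(3 + 34)*(192 - 60) = sqrt(37)*132 = 132*sqrt(37)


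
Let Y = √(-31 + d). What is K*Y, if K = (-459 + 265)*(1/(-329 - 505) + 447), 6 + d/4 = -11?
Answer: -36161309*I*√11/139 ≈ -8.6283e+5*I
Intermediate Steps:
d = -68 (d = -24 + 4*(-11) = -24 - 44 = -68)
K = -36161309/417 (K = -194*(1/(-834) + 447) = -194*(-1/834 + 447) = -194*372797/834 = -36161309/417 ≈ -86718.)
Y = 3*I*√11 (Y = √(-31 - 68) = √(-99) = 3*I*√11 ≈ 9.9499*I)
K*Y = -36161309*I*√11/139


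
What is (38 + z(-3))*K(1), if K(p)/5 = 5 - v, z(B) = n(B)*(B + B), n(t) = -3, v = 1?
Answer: 1120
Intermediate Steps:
z(B) = -6*B (z(B) = -3*(B + B) = -6*B)
K(p) = 20 (K(p) = 5*(5 - 1*1) = 5*(5 - 1) = 5*4 = 20)
(38 + z(-3))*K(1) = (38 - 6*(-3))*20 = (38 + 18)*20 = 56*20 = 1120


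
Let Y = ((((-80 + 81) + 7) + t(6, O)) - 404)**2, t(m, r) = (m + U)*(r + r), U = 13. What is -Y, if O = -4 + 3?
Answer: -188356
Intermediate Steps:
O = -1
t(m, r) = 2*r*(13 + m) (t(m, r) = (m + 13)*(r + r) = (13 + m)*(2*r) = 2*r*(13 + m))
Y = 188356 (Y = ((((-80 + 81) + 7) + 2*(-1)*(13 + 6)) - 404)**2 = (((1 + 7) + 2*(-1)*19) - 404)**2 = ((8 - 38) - 404)**2 = (-30 - 404)**2 = (-434)**2 = 188356)
-Y = -1*188356 = -188356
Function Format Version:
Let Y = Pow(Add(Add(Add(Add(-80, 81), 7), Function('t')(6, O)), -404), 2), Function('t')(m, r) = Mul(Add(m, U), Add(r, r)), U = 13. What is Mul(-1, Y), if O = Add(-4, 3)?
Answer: -188356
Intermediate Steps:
O = -1
Function('t')(m, r) = Mul(2, r, Add(13, m)) (Function('t')(m, r) = Mul(Add(m, 13), Add(r, r)) = Mul(Add(13, m), Mul(2, r)) = Mul(2, r, Add(13, m)))
Y = 188356 (Y = Pow(Add(Add(Add(Add(-80, 81), 7), Mul(2, -1, Add(13, 6))), -404), 2) = Pow(Add(Add(Add(1, 7), Mul(2, -1, 19)), -404), 2) = Pow(Add(Add(8, -38), -404), 2) = Pow(Add(-30, -404), 2) = Pow(-434, 2) = 188356)
Mul(-1, Y) = Mul(-1, 188356) = -188356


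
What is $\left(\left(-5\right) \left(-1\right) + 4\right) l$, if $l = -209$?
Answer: $-1881$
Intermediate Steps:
$\left(\left(-5\right) \left(-1\right) + 4\right) l = \left(\left(-5\right) \left(-1\right) + 4\right) \left(-209\right) = \left(5 + 4\right) \left(-209\right) = 9 \left(-209\right) = -1881$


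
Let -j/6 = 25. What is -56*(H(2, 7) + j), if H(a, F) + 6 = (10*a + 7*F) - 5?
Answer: 5152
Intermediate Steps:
j = -150 (j = -6*25 = -150)
H(a, F) = -11 + 7*F + 10*a (H(a, F) = -6 + ((10*a + 7*F) - 5) = -6 + ((7*F + 10*a) - 5) = -6 + (-5 + 7*F + 10*a) = -11 + 7*F + 10*a)
-56*(H(2, 7) + j) = -56*((-11 + 7*7 + 10*2) - 150) = -56*((-11 + 49 + 20) - 150) = -56*(58 - 150) = -56*(-92) = 5152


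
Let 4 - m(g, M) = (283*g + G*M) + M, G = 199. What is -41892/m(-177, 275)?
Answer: 13964/1635 ≈ 8.5407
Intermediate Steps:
m(g, M) = 4 - 283*g - 200*M (m(g, M) = 4 - ((283*g + 199*M) + M) = 4 - ((199*M + 283*g) + M) = 4 - (200*M + 283*g) = 4 + (-283*g - 200*M) = 4 - 283*g - 200*M)
-41892/m(-177, 275) = -41892/(4 - 283*(-177) - 200*275) = -41892/(4 + 50091 - 55000) = -41892/(-4905) = -41892*(-1/4905) = 13964/1635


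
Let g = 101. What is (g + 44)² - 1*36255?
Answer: -15230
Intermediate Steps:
(g + 44)² - 1*36255 = (101 + 44)² - 1*36255 = 145² - 36255 = 21025 - 36255 = -15230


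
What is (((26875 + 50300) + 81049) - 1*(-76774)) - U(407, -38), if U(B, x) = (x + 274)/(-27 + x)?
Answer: 15275106/65 ≈ 2.3500e+5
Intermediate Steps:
U(B, x) = (274 + x)/(-27 + x)
(((26875 + 50300) + 81049) - 1*(-76774)) - U(407, -38) = (((26875 + 50300) + 81049) - 1*(-76774)) - (274 - 38)/(-27 - 38) = ((77175 + 81049) + 76774) - 236/(-65) = (158224 + 76774) - (-1)*236/65 = 234998 - 1*(-236/65) = 234998 + 236/65 = 15275106/65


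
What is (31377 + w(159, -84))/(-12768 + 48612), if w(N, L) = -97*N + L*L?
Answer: 3835/5974 ≈ 0.64195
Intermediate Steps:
w(N, L) = L**2 - 97*N (w(N, L) = -97*N + L**2 = L**2 - 97*N)
(31377 + w(159, -84))/(-12768 + 48612) = (31377 + ((-84)**2 - 97*159))/(-12768 + 48612) = (31377 + (7056 - 15423))/35844 = (31377 - 8367)*(1/35844) = 23010*(1/35844) = 3835/5974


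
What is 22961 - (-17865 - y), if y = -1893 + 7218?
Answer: 46151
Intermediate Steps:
y = 5325
22961 - (-17865 - y) = 22961 - (-17865 - 1*5325) = 22961 - (-17865 - 5325) = 22961 - 1*(-23190) = 22961 + 23190 = 46151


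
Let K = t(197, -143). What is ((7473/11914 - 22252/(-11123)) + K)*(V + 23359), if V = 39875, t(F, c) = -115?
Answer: -67260655406313/9465673 ≈ -7.1057e+6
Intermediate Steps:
K = -115
((7473/11914 - 22252/(-11123)) + K)*(V + 23359) = ((7473/11914 - 22252/(-11123)) - 115)*(39875 + 23359) = ((7473*(1/11914) - 22252*(-1/11123)) - 115)*63234 = ((7473/11914 + 22252/11123) - 115)*63234 = (49747501/18931346 - 115)*63234 = -2127357289/18931346*63234 = -67260655406313/9465673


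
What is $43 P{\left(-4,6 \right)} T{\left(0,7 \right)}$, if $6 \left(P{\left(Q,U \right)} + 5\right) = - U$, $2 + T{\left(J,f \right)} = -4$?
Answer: $1548$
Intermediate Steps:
$T{\left(J,f \right)} = -6$ ($T{\left(J,f \right)} = -2 - 4 = -6$)
$P{\left(Q,U \right)} = -5 - \frac{U}{6}$ ($P{\left(Q,U \right)} = -5 + \frac{\left(-1\right) U}{6} = -5 - \frac{U}{6}$)
$43 P{\left(-4,6 \right)} T{\left(0,7 \right)} = 43 \left(-5 - 1\right) \left(-6\right) = 43 \left(-6\right) \left(-6\right) = \left(-258\right) \left(-6\right) = 1548$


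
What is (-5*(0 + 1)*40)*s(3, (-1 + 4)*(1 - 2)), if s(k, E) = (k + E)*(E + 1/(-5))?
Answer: 0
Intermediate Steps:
s(k, E) = (-1/5 + E)*(E + k) (s(k, E) = (E + k)*(E - 1/5) = (E + k)*(-1/5 + E) = (-1/5 + E)*(E + k))
(-5*(0 + 1)*40)*s(3, (-1 + 4)*(1 - 2)) = (-5*(0 + 1)*40)*(((-1 + 4)*(1 - 2))**2 - (-1 + 4)*(1 - 2)/5 - 1/5*3 + ((-1 + 4)*(1 - 2))*3) = (-5*1*40)*((3*(-1))**2 - 3*(-1)/5 - 3/5 + (3*(-1))*3) = (-5*40)*((-3)**2 - 1/5*(-3) - 3/5 - 3*3) = -200*(9 + 3/5 - 3/5 - 9) = -200*0 = 0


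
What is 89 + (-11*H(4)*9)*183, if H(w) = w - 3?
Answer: -18028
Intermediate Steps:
H(w) = -3 + w
89 + (-11*H(4)*9)*183 = 89 + (-11*(-3 + 4)*9)*183 = 89 + (-11*1*9)*183 = 89 - 11*9*183 = 89 - 99*183 = 89 - 18117 = -18028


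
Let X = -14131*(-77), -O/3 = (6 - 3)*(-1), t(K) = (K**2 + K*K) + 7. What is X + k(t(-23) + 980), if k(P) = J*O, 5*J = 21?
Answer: 5440624/5 ≈ 1.0881e+6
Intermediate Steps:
J = 21/5 (J = (1/5)*21 = 21/5 ≈ 4.2000)
t(K) = 7 + 2*K**2 (t(K) = (K**2 + K**2) + 7 = 2*K**2 + 7 = 7 + 2*K**2)
O = 9 (O = -3*(6 - 3)*(-1) = -9*(-1) = -3*(-3) = 9)
X = 1088087
k(P) = 189/5 (k(P) = (21/5)*9 = 189/5)
X + k(t(-23) + 980) = 1088087 + 189/5 = 5440624/5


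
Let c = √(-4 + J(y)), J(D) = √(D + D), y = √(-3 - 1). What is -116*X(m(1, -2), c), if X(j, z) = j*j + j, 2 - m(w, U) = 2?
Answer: 0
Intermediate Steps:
m(w, U) = 0 (m(w, U) = 2 - 1*2 = 2 - 2 = 0)
y = 2*I (y = √(-4) = 2*I ≈ 2.0*I)
J(D) = √2*√D (J(D) = √(2*D) = √2*√D)
c = √(-4 + √2*(1 + I)) (c = √(-4 + √2*√(2*I)) = √(-4 + √2*(1 + I)) ≈ 0.42513 + 1.6633*I)
X(j, z) = j + j² (X(j, z) = j² + j = j + j²)
-116*X(m(1, -2), c) = -0*(1 + 0) = -0 = -116*0 = 0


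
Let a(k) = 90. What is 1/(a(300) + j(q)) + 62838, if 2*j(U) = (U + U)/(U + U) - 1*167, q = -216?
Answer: 439867/7 ≈ 62838.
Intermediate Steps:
j(U) = -83 (j(U) = ((U + U)/(U + U) - 1*167)/2 = ((2*U)/((2*U)) - 167)/2 = ((2*U)*(1/(2*U)) - 167)/2 = (1 - 167)/2 = (½)*(-166) = -83)
1/(a(300) + j(q)) + 62838 = 1/(90 - 83) + 62838 = 1/7 + 62838 = ⅐ + 62838 = 439867/7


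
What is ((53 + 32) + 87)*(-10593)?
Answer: -1821996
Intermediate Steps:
((53 + 32) + 87)*(-10593) = (85 + 87)*(-10593) = 172*(-10593) = -1821996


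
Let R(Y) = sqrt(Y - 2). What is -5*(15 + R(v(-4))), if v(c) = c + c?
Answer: -75 - 5*I*sqrt(10) ≈ -75.0 - 15.811*I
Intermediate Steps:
v(c) = 2*c
R(Y) = sqrt(-2 + Y)
-5*(15 + R(v(-4))) = -5*(15 + sqrt(-2 + 2*(-4))) = -5*(15 + sqrt(-2 - 8)) = -5*(15 + sqrt(-10)) = -5*(15 + I*sqrt(10)) = -75 - 5*I*sqrt(10)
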